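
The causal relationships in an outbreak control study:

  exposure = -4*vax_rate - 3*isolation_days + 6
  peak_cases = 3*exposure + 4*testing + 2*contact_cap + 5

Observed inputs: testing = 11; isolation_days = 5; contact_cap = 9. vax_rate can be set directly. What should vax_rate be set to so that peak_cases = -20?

Substituting into the exposure equation gives exposure = -4*vax_rate - 9.
Substituting into the peak_cases equation gives peak_cases = -12*vax_rate + 40.
Solve -12*vax_rate + 40 = -20: vax_rate = (-20 - 40) / -12 = 5.

vax_rate = 5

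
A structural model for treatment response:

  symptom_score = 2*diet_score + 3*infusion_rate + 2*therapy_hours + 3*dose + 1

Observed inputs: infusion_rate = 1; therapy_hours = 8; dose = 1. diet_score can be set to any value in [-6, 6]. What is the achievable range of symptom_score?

11 to 35

Substituting into the symptom_score equation gives symptom_score = 2*diet_score + 23.
Linear in diet_score, so extremes are at the endpoints: diet_score = -6 gives symptom_score = 11; diet_score = 6 gives symptom_score = 35.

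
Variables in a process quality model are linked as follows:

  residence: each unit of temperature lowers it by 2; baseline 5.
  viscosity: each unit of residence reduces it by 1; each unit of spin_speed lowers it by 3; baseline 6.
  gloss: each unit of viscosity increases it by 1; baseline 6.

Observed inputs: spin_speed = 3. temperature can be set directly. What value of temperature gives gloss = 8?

Substituting into the viscosity equation gives viscosity = 2*temperature - 8.
Substituting into the gloss equation gives gloss = 2*temperature - 2.
Solve 2*temperature - 2 = 8: temperature = (8 + 2) / 2 = 5.

temperature = 5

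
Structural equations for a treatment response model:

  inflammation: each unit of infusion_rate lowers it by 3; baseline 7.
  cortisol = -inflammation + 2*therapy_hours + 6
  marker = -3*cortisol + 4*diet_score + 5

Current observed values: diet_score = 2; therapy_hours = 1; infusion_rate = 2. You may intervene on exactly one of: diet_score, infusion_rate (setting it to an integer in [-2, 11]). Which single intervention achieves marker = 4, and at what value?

set diet_score = 5

Intervening on diet_score: with other inputs at their observed values, marker = 4*diet_score - 16. Solving for 4 gives diet_score = 5, within [-2, 11].
Intervening on infusion_rate: marker = -9*infusion_rate + 10. Reaching 4 requires infusion_rate = 2/3, not an integer.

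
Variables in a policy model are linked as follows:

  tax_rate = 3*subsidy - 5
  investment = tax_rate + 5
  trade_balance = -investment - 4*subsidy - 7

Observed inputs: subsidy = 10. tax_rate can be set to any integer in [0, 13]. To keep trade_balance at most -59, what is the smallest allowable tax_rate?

Intervening on tax_rate fixes its value directly, overriding its dependence on subsidy.
Substituting into the trade_balance equation gives trade_balance = -tax_rate - 52.
Require -tax_rate - 52 ≤ -59, so tax_rate ≥ 7.
The smallest integer in [0, 13] satisfying this is 7.

tax_rate = 7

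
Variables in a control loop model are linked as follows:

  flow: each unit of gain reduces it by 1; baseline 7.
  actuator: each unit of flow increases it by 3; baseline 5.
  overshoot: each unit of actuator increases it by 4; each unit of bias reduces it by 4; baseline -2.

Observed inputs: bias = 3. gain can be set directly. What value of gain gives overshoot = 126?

gain = -3

Substituting into the actuator equation gives actuator = -3*gain + 26.
So overshoot = -12*gain + 90.
Solve -12*gain + 90 = 126: gain = (126 - 90) / -12 = -3.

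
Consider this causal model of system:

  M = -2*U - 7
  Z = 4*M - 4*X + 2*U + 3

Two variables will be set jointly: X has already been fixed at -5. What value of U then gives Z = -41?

With X held at -5:
Substituting into the Z equation gives Z = -6*U - 5.
Solve -6*U - 5 = -41: U = (-41 + 5) / -6 = 6.

U = 6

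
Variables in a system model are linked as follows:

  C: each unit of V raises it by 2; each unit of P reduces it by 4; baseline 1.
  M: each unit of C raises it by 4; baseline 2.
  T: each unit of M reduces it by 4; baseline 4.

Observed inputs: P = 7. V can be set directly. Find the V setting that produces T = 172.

Substituting into the C equation gives C = 2*V - 27.
This gives M = 8*V - 106.
Substituting into the T equation gives T = -32*V + 428.
Solve -32*V + 428 = 172: V = (172 - 428) / -32 = 8.

V = 8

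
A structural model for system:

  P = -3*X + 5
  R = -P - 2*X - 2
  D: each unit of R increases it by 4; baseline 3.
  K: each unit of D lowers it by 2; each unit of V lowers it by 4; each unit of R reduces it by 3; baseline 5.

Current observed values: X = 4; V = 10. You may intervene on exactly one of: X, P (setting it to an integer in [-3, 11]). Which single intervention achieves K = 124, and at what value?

set P = 5

Intervening on X: K = -11*X + 36. Reaching 124 requires X = -8, outside [-3, 11].
Intervening on P: with other inputs at their observed values, K = 11*P + 69. Solving for 124 gives P = 5, within [-3, 11].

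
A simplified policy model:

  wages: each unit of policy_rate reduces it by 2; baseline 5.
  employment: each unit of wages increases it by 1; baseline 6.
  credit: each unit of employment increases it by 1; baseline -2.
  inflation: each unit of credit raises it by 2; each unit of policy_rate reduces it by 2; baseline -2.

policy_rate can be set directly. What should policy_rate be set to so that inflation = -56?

policy_rate = 12

Substituting into the employment equation gives employment = -2*policy_rate + 11.
credit becomes -2*policy_rate + 9.
Substituting into the inflation equation gives inflation = -6*policy_rate + 16.
Solve -6*policy_rate + 16 = -56: policy_rate = (-56 - 16) / -6 = 12.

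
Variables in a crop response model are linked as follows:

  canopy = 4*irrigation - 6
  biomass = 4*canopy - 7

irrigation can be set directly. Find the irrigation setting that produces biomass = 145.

irrigation = 11

Substituting into the biomass equation gives biomass = 16*irrigation - 31.
Solve 16*irrigation - 31 = 145: irrigation = (145 + 31) / 16 = 11.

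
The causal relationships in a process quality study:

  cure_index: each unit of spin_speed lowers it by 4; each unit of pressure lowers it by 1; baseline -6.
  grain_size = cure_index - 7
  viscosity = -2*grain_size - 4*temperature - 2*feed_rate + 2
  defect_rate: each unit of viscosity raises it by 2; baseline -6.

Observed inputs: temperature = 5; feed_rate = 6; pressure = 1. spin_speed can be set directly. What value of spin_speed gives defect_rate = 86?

Substituting into the cure_index equation gives cure_index = -4*spin_speed - 7.
Substituting into the grain_size equation gives grain_size = -4*spin_speed - 14.
So viscosity = 8*spin_speed - 2.
Substituting into the defect_rate equation gives defect_rate = 16*spin_speed - 10.
Solve 16*spin_speed - 10 = 86: spin_speed = (86 + 10) / 16 = 6.

spin_speed = 6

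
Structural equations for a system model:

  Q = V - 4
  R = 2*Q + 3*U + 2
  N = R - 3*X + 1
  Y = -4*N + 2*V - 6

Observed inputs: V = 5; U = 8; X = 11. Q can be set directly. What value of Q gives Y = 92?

Q = -8

Intervening on Q fixes its value directly, overriding its dependence on V.
Substituting into the R equation gives R = 2*Q + 26.
This gives N = 2*Q - 6.
Y becomes -8*Q + 28.
Solve -8*Q + 28 = 92: Q = (92 - 28) / -8 = -8.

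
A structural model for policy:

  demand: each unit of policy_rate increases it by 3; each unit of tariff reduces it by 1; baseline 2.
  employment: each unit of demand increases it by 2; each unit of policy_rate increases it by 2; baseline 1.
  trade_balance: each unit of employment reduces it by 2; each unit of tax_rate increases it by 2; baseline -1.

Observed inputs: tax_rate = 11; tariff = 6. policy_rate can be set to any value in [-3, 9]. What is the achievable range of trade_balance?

-109 to 83

Substituting into the demand equation gives demand = 3*policy_rate - 4.
Substituting into the employment equation gives employment = 8*policy_rate - 7.
This gives trade_balance = -16*policy_rate + 35.
Linear in policy_rate, so extremes are at the endpoints: policy_rate = -3 gives trade_balance = 83; policy_rate = 9 gives trade_balance = -109.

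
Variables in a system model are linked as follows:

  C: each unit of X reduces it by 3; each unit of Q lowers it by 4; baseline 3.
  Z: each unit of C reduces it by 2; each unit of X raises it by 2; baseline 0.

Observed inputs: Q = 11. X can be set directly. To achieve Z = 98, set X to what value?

Substituting into the C equation gives C = -3*X - 41.
So Z = 8*X + 82.
Solve 8*X + 82 = 98: X = (98 - 82) / 8 = 2.

X = 2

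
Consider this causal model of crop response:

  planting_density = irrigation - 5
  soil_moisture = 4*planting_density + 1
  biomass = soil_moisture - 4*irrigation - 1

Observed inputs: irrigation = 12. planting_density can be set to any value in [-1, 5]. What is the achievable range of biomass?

Intervening on planting_density fixes its value directly, overriding its dependence on irrigation.
Substituting into the biomass equation gives biomass = 4*planting_density - 48.
Linear in planting_density, so extremes are at the endpoints: planting_density = -1 gives biomass = -52; planting_density = 5 gives biomass = -28.

-52 to -28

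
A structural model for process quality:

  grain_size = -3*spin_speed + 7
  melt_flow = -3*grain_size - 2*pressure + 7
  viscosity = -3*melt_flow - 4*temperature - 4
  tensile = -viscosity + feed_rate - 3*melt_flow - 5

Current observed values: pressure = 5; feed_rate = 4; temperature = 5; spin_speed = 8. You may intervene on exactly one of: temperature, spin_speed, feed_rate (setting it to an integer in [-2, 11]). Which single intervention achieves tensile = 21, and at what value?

set feed_rate = 2

Intervening on temperature: tensile = 4*temperature + 3. Reaching 21 requires temperature = 9/2, not an integer.
Intervening on spin_speed: the paths from spin_speed to tensile cancel (net effect zero), leaving tensile = 23; 21 is unreachable this way.
Intervening on feed_rate: with other inputs at their observed values, tensile = feed_rate + 19. Solving for 21 gives feed_rate = 2, within [-2, 11].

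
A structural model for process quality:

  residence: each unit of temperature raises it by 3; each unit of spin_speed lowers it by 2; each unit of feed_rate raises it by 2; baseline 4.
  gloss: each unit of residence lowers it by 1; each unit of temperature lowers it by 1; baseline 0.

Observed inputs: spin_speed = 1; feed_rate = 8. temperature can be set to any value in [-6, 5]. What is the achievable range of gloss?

Substituting into the residence equation gives residence = 3*temperature + 18.
Substituting into the gloss equation gives gloss = -4*temperature - 18.
Linear in temperature, so extremes are at the endpoints: temperature = -6 gives gloss = 6; temperature = 5 gives gloss = -38.

-38 to 6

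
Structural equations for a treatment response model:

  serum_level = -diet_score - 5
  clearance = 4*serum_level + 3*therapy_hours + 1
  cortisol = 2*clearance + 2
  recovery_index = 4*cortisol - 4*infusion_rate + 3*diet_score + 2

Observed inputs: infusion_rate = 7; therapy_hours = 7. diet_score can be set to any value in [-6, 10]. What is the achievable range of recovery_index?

-292 to 172

Substituting into the clearance equation gives clearance = -4*diet_score + 2.
Substituting into the cortisol equation gives cortisol = -8*diet_score + 6.
This gives recovery_index = -29*diet_score - 2.
Linear in diet_score, so extremes are at the endpoints: diet_score = -6 gives recovery_index = 172; diet_score = 10 gives recovery_index = -292.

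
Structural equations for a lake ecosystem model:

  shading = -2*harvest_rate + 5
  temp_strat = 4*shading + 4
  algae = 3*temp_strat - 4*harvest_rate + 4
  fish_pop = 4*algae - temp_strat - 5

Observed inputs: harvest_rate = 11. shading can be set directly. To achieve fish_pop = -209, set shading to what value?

shading = -2

Intervening on shading fixes its value directly, overriding its dependence on harvest_rate.
Substituting into the algae equation gives algae = 12*shading - 28.
Substituting into the fish_pop equation gives fish_pop = 44*shading - 121.
Solve 44*shading - 121 = -209: shading = (-209 + 121) / 44 = -2.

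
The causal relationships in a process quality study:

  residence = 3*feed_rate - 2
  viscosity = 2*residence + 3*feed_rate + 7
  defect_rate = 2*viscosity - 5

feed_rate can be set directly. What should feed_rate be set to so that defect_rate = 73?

Substituting into the viscosity equation gives viscosity = 9*feed_rate + 3.
This gives defect_rate = 18*feed_rate + 1.
Solve 18*feed_rate + 1 = 73: feed_rate = (73 - 1) / 18 = 4.

feed_rate = 4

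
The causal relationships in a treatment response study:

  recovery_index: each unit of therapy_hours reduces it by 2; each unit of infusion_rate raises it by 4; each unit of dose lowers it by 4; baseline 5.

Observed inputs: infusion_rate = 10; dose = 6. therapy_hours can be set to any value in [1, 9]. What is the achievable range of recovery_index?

3 to 19

Substituting into the recovery_index equation gives recovery_index = -2*therapy_hours + 21.
Linear in therapy_hours, so extremes are at the endpoints: therapy_hours = 1 gives recovery_index = 19; therapy_hours = 9 gives recovery_index = 3.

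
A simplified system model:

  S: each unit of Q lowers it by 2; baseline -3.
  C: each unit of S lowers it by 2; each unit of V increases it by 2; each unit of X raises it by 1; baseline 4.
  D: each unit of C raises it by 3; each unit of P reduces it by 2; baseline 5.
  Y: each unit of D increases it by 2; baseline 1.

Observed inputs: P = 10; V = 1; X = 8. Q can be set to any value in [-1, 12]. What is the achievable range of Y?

Substituting into the C equation gives C = 4*Q + 20.
Substituting into the D equation gives D = 12*Q + 45.
So Y = 24*Q + 91.
Linear in Q, so extremes are at the endpoints: Q = -1 gives Y = 67; Q = 12 gives Y = 379.

67 to 379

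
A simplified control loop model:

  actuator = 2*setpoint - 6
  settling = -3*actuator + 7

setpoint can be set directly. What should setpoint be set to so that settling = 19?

Substituting into the settling equation gives settling = -6*setpoint + 25.
Solve -6*setpoint + 25 = 19: setpoint = (19 - 25) / -6 = 1.

setpoint = 1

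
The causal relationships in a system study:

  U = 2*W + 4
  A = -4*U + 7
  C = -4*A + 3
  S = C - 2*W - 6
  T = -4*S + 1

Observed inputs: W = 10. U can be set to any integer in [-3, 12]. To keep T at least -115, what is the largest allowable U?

U = 5

Intervening on U fixes its value directly, overriding its dependence on W.
Substituting into the C equation gives C = 16*U - 25.
S becomes 16*U - 51.
So T = -64*U + 205.
Require -64*U + 205 ≥ -115, so U ≤ 5.
The largest integer in [-3, 12] satisfying this is 5.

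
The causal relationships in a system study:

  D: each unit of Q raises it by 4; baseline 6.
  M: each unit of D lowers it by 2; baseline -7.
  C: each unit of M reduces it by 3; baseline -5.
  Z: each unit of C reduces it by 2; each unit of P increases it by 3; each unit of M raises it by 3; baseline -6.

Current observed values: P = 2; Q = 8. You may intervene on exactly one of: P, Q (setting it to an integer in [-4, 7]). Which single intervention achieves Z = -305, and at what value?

Intervening on P: Z = 3*P - 743. Reaching -305 requires P = 146, outside [-4, 7].
Intervening on Q: with other inputs at their observed values, Z = -72*Q - 161. Solving for -305 gives Q = 2, within [-4, 7].

set Q = 2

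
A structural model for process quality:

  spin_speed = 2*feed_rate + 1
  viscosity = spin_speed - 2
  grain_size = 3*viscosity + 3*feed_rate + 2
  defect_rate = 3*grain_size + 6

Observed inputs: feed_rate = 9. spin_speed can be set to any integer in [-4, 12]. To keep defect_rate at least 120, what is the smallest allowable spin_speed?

Intervening on spin_speed fixes its value directly, overriding its dependence on feed_rate.
Substituting into the grain_size equation gives grain_size = 3*spin_speed + 23.
Substituting into the defect_rate equation gives defect_rate = 9*spin_speed + 75.
Require 9*spin_speed + 75 ≥ 120, so spin_speed ≥ 5.
The smallest integer in [-4, 12] satisfying this is 5.

spin_speed = 5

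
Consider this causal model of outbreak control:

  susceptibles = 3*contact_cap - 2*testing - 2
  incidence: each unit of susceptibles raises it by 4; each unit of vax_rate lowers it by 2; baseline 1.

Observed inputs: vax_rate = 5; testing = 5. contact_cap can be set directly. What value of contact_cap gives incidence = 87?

contact_cap = 12

Substituting into the susceptibles equation gives susceptibles = 3*contact_cap - 12.
Substituting into the incidence equation gives incidence = 12*contact_cap - 57.
Solve 12*contact_cap - 57 = 87: contact_cap = (87 + 57) / 12 = 12.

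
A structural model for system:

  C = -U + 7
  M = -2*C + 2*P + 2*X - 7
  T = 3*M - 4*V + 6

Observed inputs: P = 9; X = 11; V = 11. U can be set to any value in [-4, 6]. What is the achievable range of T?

-5 to 55

Substituting into the M equation gives M = 2*U + 19.
This gives T = 6*U + 19.
Linear in U, so extremes are at the endpoints: U = -4 gives T = -5; U = 6 gives T = 55.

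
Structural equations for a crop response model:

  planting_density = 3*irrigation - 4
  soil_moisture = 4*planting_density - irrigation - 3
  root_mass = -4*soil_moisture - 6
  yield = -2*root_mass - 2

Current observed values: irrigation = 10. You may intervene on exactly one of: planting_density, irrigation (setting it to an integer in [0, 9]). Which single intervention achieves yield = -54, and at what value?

Intervening on planting_density: yield = 32*planting_density - 94. Reaching -54 requires planting_density = 5/4, not an integer.
Intervening on irrigation: with other inputs at their observed values, yield = 88*irrigation - 142. Solving for -54 gives irrigation = 1, within [0, 9].

set irrigation = 1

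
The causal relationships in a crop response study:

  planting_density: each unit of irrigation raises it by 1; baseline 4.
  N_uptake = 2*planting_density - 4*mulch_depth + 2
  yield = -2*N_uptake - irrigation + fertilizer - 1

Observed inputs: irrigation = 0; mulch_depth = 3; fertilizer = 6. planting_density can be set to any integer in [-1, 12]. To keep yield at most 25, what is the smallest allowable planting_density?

planting_density = 0

Intervening on planting_density fixes its value directly, overriding its dependence on irrigation.
Substituting into the N_uptake equation gives N_uptake = 2*planting_density - 10.
This gives yield = -4*planting_density + 25.
Require -4*planting_density + 25 ≤ 25, so planting_density ≥ 0.
The smallest integer in [-1, 12] satisfying this is 0.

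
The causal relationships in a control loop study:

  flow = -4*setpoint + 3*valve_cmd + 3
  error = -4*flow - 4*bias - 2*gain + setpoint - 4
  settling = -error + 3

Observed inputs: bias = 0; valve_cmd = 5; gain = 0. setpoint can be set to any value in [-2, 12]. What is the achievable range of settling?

-125 to 113

Substituting into the flow equation gives flow = -4*setpoint + 18.
So error = 17*setpoint - 76.
This gives settling = -17*setpoint + 79.
Linear in setpoint, so extremes are at the endpoints: setpoint = -2 gives settling = 113; setpoint = 12 gives settling = -125.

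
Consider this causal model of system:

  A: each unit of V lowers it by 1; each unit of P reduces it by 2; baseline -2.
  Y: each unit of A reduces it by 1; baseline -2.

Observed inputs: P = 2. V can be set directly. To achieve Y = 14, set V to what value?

V = 10

Substituting into the A equation gives A = -V - 6.
So Y = V + 4.
Solve V + 4 = 14: V = (14 - 4) / 1 = 10.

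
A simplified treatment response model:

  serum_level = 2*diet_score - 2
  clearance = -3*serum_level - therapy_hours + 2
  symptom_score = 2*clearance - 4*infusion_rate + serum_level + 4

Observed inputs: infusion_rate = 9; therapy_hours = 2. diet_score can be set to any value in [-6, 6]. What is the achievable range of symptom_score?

Substituting into the clearance equation gives clearance = -6*diet_score + 6.
Substituting into the symptom_score equation gives symptom_score = -10*diet_score - 22.
Linear in diet_score, so extremes are at the endpoints: diet_score = -6 gives symptom_score = 38; diet_score = 6 gives symptom_score = -82.

-82 to 38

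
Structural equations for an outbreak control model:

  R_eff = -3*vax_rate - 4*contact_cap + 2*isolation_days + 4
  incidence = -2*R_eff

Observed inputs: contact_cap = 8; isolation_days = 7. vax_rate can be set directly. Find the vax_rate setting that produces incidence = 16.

vax_rate = -2

Substituting into the R_eff equation gives R_eff = -3*vax_rate - 14.
Substituting into the incidence equation gives incidence = 6*vax_rate + 28.
Solve 6*vax_rate + 28 = 16: vax_rate = (16 - 28) / 6 = -2.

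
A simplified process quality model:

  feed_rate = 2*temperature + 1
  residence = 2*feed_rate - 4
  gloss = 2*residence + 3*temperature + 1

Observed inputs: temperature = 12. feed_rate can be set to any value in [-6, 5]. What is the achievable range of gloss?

5 to 49

Intervening on feed_rate fixes its value directly, overriding its dependence on temperature.
Substituting into the gloss equation gives gloss = 4*feed_rate + 29.
Linear in feed_rate, so extremes are at the endpoints: feed_rate = -6 gives gloss = 5; feed_rate = 5 gives gloss = 49.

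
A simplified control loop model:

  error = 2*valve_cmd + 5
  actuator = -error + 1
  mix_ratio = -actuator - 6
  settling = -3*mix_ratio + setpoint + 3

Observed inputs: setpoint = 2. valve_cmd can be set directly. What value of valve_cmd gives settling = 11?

valve_cmd = 0

Substituting into the actuator equation gives actuator = -2*valve_cmd - 4.
Substituting into the mix_ratio equation gives mix_ratio = 2*valve_cmd - 2.
Substituting into the settling equation gives settling = -6*valve_cmd + 11.
Solve -6*valve_cmd + 11 = 11: valve_cmd = (11 - 11) / -6 = 0.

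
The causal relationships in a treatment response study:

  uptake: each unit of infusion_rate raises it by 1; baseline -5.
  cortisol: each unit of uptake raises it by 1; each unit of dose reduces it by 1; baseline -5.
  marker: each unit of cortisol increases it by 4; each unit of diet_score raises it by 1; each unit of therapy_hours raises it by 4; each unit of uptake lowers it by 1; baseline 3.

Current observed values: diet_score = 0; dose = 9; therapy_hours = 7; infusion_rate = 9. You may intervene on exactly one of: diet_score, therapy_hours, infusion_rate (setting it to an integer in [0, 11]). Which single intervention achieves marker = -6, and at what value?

Intervening on diet_score: with other inputs at their observed values, marker = diet_score - 13. Solving for -6 gives diet_score = 7, within [0, 11].
Intervening on therapy_hours: marker = 4*therapy_hours - 41. Reaching -6 requires therapy_hours = 35/4, not an integer.
Intervening on infusion_rate: marker = 3*infusion_rate - 40. Reaching -6 requires infusion_rate = 34/3, not an integer.

set diet_score = 7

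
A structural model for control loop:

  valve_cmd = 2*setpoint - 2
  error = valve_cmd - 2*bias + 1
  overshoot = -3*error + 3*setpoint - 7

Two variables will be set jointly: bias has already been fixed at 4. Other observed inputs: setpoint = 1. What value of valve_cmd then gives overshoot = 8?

valve_cmd = 3

With bias held at 4:
Intervening on valve_cmd fixes its value directly, overriding its dependence on setpoint.
Substituting into the error equation gives error = valve_cmd - 7.
This gives overshoot = -3*valve_cmd + 17.
Solve -3*valve_cmd + 17 = 8: valve_cmd = (8 - 17) / -3 = 3.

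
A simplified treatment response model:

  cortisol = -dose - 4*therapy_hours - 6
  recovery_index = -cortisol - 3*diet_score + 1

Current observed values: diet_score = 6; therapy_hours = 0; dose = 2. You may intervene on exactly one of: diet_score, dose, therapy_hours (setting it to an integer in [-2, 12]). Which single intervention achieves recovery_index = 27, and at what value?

set therapy_hours = 9

Intervening on diet_score: recovery_index = -3*diet_score + 9. Reaching 27 requires diet_score = -6, outside [-2, 12].
Intervening on dose: recovery_index = dose - 11. Reaching 27 requires dose = 38, outside [-2, 12].
Intervening on therapy_hours: with other inputs at their observed values, recovery_index = 4*therapy_hours - 9. Solving for 27 gives therapy_hours = 9, within [-2, 12].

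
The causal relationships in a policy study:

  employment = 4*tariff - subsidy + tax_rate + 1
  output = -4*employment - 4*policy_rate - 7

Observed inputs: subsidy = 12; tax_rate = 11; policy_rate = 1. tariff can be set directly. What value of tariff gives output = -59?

Substituting into the employment equation gives employment = 4*tariff.
output becomes -16*tariff - 11.
Solve -16*tariff - 11 = -59: tariff = (-59 + 11) / -16 = 3.

tariff = 3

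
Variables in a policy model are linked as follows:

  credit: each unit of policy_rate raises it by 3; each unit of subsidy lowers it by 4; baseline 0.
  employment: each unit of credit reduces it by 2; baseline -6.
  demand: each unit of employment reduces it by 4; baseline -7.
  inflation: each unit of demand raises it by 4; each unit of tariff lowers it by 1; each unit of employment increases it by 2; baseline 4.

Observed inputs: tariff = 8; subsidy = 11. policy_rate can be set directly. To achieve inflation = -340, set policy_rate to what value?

policy_rate = 10

Substituting into the credit equation gives credit = 3*policy_rate - 44.
employment becomes -6*policy_rate + 82.
demand becomes 24*policy_rate - 335.
This gives inflation = 84*policy_rate - 1180.
Solve 84*policy_rate - 1180 = -340: policy_rate = (-340 + 1180) / 84 = 10.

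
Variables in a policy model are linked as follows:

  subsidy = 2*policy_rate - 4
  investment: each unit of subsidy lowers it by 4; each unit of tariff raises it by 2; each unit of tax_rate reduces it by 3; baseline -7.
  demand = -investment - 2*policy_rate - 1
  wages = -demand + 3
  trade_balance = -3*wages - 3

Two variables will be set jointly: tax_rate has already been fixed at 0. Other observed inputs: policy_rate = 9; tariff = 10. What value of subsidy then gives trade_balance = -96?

subsidy = 1

With tax_rate held at 0:
Intervening on subsidy fixes its value directly, overriding its dependence on policy_rate.
Substituting into the investment equation gives investment = -4*subsidy + 13.
Substituting into the demand equation gives demand = 4*subsidy - 32.
So wages = -4*subsidy + 35.
This gives trade_balance = 12*subsidy - 108.
Solve 12*subsidy - 108 = -96: subsidy = (-96 + 108) / 12 = 1.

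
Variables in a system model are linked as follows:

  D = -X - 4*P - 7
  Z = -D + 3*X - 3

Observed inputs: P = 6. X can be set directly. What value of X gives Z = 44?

X = 4

Substituting into the D equation gives D = -X - 31.
Substituting into the Z equation gives Z = 4*X + 28.
Solve 4*X + 28 = 44: X = (44 - 28) / 4 = 4.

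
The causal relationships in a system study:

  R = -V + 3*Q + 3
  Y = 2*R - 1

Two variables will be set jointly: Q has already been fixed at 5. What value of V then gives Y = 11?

With Q held at 5:
Substituting into the R equation gives R = -V + 18.
Substituting into the Y equation gives Y = -2*V + 35.
Solve -2*V + 35 = 11: V = (11 - 35) / -2 = 12.

V = 12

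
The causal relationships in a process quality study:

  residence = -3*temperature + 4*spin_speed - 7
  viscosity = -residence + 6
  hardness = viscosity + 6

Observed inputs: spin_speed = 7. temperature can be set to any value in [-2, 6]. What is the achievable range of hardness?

Substituting into the residence equation gives residence = -3*temperature + 21.
Substituting into the viscosity equation gives viscosity = 3*temperature - 15.
Substituting into the hardness equation gives hardness = 3*temperature - 9.
Linear in temperature, so extremes are at the endpoints: temperature = -2 gives hardness = -15; temperature = 6 gives hardness = 9.

-15 to 9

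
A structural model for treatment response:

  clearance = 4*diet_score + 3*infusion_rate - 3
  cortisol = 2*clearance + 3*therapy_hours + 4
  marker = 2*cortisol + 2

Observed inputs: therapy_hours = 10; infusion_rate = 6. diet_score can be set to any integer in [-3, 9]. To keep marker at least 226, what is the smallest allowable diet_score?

diet_score = 6

Substituting into the clearance equation gives clearance = 4*diet_score + 15.
cortisol becomes 8*diet_score + 64.
Substituting into the marker equation gives marker = 16*diet_score + 130.
Require 16*diet_score + 130 ≥ 226, so diet_score ≥ 6.
The smallest integer in [-3, 9] satisfying this is 6.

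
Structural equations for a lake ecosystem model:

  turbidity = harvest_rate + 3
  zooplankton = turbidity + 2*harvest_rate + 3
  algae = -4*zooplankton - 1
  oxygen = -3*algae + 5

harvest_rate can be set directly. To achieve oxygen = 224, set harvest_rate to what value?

harvest_rate = 4

Substituting into the zooplankton equation gives zooplankton = 3*harvest_rate + 6.
So algae = -12*harvest_rate - 25.
Substituting into the oxygen equation gives oxygen = 36*harvest_rate + 80.
Solve 36*harvest_rate + 80 = 224: harvest_rate = (224 - 80) / 36 = 4.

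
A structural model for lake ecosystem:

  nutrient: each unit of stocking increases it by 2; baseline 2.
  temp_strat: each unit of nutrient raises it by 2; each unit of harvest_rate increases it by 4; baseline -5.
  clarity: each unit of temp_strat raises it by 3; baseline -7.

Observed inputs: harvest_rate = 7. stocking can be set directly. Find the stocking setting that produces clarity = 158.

stocking = 7

Substituting into the temp_strat equation gives temp_strat = 4*stocking + 27.
So clarity = 12*stocking + 74.
Solve 12*stocking + 74 = 158: stocking = (158 - 74) / 12 = 7.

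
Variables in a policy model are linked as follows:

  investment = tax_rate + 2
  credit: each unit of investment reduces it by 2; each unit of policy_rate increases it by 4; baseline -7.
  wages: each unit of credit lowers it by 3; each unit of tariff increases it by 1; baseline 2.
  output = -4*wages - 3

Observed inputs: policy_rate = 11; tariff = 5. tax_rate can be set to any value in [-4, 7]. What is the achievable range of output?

Substituting into the credit equation gives credit = -2*tax_rate + 33.
Substituting into the wages equation gives wages = 6*tax_rate - 92.
Substituting into the output equation gives output = -24*tax_rate + 365.
Linear in tax_rate, so extremes are at the endpoints: tax_rate = -4 gives output = 461; tax_rate = 7 gives output = 197.

197 to 461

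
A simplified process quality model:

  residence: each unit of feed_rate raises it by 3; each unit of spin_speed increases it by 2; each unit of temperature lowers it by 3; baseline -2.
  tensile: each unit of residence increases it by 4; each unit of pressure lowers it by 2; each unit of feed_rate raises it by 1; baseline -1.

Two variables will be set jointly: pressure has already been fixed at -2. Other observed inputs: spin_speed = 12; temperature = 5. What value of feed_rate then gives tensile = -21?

feed_rate = -4

With pressure held at -2:
Substituting into the residence equation gives residence = 3*feed_rate + 7.
tensile becomes 13*feed_rate + 31.
Solve 13*feed_rate + 31 = -21: feed_rate = (-21 - 31) / 13 = -4.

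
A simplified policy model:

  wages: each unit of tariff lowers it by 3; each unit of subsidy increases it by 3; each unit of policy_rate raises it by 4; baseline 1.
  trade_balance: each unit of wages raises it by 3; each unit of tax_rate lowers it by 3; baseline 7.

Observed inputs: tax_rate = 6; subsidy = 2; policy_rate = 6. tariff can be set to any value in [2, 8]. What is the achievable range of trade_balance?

Substituting into the wages equation gives wages = -3*tariff + 31.
This gives trade_balance = -9*tariff + 82.
Linear in tariff, so extremes are at the endpoints: tariff = 2 gives trade_balance = 64; tariff = 8 gives trade_balance = 10.

10 to 64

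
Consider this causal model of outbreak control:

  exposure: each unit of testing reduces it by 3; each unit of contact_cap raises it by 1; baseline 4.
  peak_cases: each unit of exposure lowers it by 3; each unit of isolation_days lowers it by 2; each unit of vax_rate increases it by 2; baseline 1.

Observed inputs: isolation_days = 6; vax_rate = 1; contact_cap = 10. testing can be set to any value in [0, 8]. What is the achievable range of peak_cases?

-51 to 21

Substituting into the exposure equation gives exposure = -3*testing + 14.
peak_cases becomes 9*testing - 51.
Linear in testing, so extremes are at the endpoints: testing = 0 gives peak_cases = -51; testing = 8 gives peak_cases = 21.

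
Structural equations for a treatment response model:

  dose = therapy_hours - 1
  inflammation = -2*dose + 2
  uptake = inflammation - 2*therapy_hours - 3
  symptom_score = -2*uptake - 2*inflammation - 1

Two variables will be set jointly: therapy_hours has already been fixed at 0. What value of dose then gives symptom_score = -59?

With therapy_hours held at 0:
Intervening on dose fixes its value directly, overriding its dependence on therapy_hours.
Substituting into the uptake equation gives uptake = -2*dose - 1.
symptom_score becomes 8*dose - 3.
Solve 8*dose - 3 = -59: dose = (-59 + 3) / 8 = -7.

dose = -7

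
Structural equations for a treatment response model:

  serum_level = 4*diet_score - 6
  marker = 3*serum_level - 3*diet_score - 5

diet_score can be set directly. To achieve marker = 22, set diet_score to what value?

diet_score = 5

Substituting into the marker equation gives marker = 9*diet_score - 23.
Solve 9*diet_score - 23 = 22: diet_score = (22 + 23) / 9 = 5.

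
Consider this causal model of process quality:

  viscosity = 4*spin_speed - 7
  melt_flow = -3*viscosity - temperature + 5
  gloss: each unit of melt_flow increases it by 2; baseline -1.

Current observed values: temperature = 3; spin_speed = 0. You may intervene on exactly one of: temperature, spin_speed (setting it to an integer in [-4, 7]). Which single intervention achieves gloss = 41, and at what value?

Intervening on temperature: with other inputs at their observed values, gloss = -2*temperature + 51. Solving for 41 gives temperature = 5, within [-4, 7].
Intervening on spin_speed: gloss = -24*spin_speed + 45. Reaching 41 requires spin_speed = 1/6, not an integer.

set temperature = 5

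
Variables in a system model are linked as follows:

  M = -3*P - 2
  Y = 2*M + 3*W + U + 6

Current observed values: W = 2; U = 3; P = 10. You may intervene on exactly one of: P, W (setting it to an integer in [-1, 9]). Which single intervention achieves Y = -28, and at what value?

set W = 9

Intervening on P: Y = -6*P + 11. Reaching -28 requires P = 13/2, not an integer.
Intervening on W: with other inputs at their observed values, Y = 3*W - 55. Solving for -28 gives W = 9, within [-1, 9].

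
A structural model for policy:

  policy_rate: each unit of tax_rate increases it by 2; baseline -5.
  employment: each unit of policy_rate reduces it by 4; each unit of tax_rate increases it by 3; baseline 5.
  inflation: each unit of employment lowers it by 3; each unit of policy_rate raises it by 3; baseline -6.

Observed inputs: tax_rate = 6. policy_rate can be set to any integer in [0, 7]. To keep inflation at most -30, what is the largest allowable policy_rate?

policy_rate = 3

Intervening on policy_rate fixes its value directly, overriding its dependence on tax_rate.
Substituting into the employment equation gives employment = -4*policy_rate + 23.
So inflation = 15*policy_rate - 75.
Require 15*policy_rate - 75 ≤ -30, so policy_rate ≤ 3.
The largest integer in [0, 7] satisfying this is 3.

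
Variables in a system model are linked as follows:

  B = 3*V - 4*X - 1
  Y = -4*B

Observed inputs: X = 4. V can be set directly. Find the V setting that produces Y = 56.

V = 1

Substituting into the B equation gives B = 3*V - 17.
So Y = -12*V + 68.
Solve -12*V + 68 = 56: V = (56 - 68) / -12 = 1.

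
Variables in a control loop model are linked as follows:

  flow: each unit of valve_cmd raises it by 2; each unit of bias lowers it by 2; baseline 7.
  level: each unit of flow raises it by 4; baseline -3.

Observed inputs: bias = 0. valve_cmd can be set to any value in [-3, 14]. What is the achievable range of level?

1 to 137

Substituting into the flow equation gives flow = 2*valve_cmd + 7.
This gives level = 8*valve_cmd + 25.
Linear in valve_cmd, so extremes are at the endpoints: valve_cmd = -3 gives level = 1; valve_cmd = 14 gives level = 137.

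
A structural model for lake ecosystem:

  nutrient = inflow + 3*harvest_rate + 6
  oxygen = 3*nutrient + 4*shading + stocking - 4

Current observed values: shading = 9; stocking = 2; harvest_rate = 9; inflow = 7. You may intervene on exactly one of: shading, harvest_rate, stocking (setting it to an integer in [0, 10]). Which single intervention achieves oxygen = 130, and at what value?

Intervening on shading: with other inputs at their observed values, oxygen = 4*shading + 118. Solving for 130 gives shading = 3, within [0, 10].
Intervening on harvest_rate: oxygen = 9*harvest_rate + 73. Reaching 130 requires harvest_rate = 19/3, not an integer.
Intervening on stocking: oxygen = stocking + 152. Reaching 130 requires stocking = -22, outside [0, 10].

set shading = 3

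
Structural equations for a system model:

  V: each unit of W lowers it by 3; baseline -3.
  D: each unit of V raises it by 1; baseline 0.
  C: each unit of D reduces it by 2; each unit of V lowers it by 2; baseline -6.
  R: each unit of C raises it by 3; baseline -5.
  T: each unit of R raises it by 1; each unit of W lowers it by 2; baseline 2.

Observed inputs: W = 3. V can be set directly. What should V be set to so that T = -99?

Intervening on V fixes its value directly, overriding its dependence on W.
Substituting into the C equation gives C = -4*V - 6.
R becomes -12*V - 23.
Substituting into the T equation gives T = -12*V - 27.
Solve -12*V - 27 = -99: V = (-99 + 27) / -12 = 6.

V = 6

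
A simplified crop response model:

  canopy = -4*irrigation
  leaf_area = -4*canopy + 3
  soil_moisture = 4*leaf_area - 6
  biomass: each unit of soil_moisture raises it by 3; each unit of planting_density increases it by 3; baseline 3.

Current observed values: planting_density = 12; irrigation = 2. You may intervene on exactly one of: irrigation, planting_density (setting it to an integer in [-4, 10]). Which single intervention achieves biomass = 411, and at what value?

set planting_density = 2

Intervening on irrigation: biomass = 192*irrigation + 57. Reaching 411 requires irrigation = 59/32, not an integer.
Intervening on planting_density: with other inputs at their observed values, biomass = 3*planting_density + 405. Solving for 411 gives planting_density = 2, within [-4, 10].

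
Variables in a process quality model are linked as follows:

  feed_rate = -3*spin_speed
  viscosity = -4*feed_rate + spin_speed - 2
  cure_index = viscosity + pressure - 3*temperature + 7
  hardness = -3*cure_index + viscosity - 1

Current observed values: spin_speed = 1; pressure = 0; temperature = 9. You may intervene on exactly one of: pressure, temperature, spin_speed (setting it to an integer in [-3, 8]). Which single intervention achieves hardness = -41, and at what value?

set spin_speed = 4

Intervening on pressure: hardness = -3*pressure + 37. Reaching -41 requires pressure = 26, outside [-3, 8].
Intervening on temperature: hardness = 9*temperature - 44. Reaching -41 requires temperature = 1/3, not an integer.
Intervening on spin_speed: with other inputs at their observed values, hardness = -26*spin_speed + 63. Solving for -41 gives spin_speed = 4, within [-3, 8].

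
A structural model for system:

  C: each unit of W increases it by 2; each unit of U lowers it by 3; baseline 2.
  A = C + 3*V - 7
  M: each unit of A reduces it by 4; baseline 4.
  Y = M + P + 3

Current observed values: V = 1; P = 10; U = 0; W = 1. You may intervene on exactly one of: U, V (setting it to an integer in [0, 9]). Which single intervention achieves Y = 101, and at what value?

set U = 7

Intervening on U: with other inputs at their observed values, Y = 12*U + 17. Solving for 101 gives U = 7, within [0, 9].
Intervening on V: Y = -12*V + 29. Reaching 101 requires V = -6, outside [0, 9].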